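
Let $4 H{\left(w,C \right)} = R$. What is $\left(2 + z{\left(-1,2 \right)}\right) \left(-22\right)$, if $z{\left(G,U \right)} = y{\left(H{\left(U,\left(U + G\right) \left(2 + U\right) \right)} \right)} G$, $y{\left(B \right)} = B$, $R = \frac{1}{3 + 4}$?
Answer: $- \frac{605}{14} \approx -43.214$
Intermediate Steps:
$R = \frac{1}{7} \approx 0.14286$
$H{\left(w,C \right)} = \frac{1}{28}$ ($H{\left(w,C \right)} = \frac{1}{4} \cdot \frac{1}{7} = \frac{1}{28}$)
$z{\left(G,U \right)} = \frac{G}{28}$
$\left(2 + z{\left(-1,2 \right)}\right) \left(-22\right) = \left(2 + \frac{1}{28} \left(-1\right)\right) \left(-22\right) = \left(2 - \frac{1}{28}\right) \left(-22\right) = \frac{55}{28} \left(-22\right) = - \frac{605}{14}$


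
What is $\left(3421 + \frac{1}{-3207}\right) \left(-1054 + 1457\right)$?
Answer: $\frac{4421371838}{3207} \approx 1.3787 \cdot 10^{6}$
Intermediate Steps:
$\left(3421 + \frac{1}{-3207}\right) \left(-1054 + 1457\right) = \left(3421 - \frac{1}{3207}\right) 403 = \frac{10971146}{3207} \cdot 403 = \frac{4421371838}{3207}$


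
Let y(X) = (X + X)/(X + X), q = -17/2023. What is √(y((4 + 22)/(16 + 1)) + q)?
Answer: √14042/119 ≈ 0.99579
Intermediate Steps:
q = -1/119 (q = -17*1/2023 = -1/119 ≈ -0.0084034)
y(X) = 1 (y(X) = (2*X)/((2*X)) = (2*X)*(1/(2*X)) = 1)
√(y((4 + 22)/(16 + 1)) + q) = √(1 - 1/119) = √(118/119) = √14042/119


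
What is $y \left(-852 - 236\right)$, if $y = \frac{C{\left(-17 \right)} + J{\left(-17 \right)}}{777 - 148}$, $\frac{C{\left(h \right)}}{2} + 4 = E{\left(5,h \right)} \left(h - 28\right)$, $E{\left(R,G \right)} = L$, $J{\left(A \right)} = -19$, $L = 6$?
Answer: $\frac{36288}{37} \approx 980.76$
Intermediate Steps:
$E{\left(R,G \right)} = 6$
$C{\left(h \right)} = -344 + 12 h$ ($C{\left(h \right)} = -8 + 2 \cdot 6 \left(h - 28\right) = -8 + 2 \cdot 6 \left(-28 + h\right) = -8 + 2 \left(-168 + 6 h\right) = -8 + \left(-336 + 12 h\right) = -344 + 12 h$)
$y = - \frac{567}{629}$ ($y = \frac{\left(-344 + 12 \left(-17\right)\right) - 19}{777 - 148} = \frac{\left(-344 - 204\right) - 19}{629} = \left(-548 - 19\right) \frac{1}{629} = \left(-567\right) \frac{1}{629} = - \frac{567}{629} \approx -0.90143$)
$y \left(-852 - 236\right) = - \frac{567 \left(-852 - 236\right)}{629} = \left(- \frac{567}{629}\right) \left(-1088\right) = \frac{36288}{37}$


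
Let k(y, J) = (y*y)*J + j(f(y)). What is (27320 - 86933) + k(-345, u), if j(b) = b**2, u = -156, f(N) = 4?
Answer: -18627497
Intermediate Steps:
k(y, J) = 16 + J*y**2 (k(y, J) = (y*y)*J + 4**2 = y**2*J + 16 = J*y**2 + 16 = 16 + J*y**2)
(27320 - 86933) + k(-345, u) = (27320 - 86933) + (16 - 156*(-345)**2) = -59613 + (16 - 156*119025) = -59613 + (16 - 18567900) = -59613 - 18567884 = -18627497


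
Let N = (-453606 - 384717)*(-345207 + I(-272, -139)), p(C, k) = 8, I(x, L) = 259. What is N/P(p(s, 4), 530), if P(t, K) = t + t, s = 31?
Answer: 72294460551/4 ≈ 1.8074e+10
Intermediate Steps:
P(t, K) = 2*t
N = 289177842204 (N = (-453606 - 384717)*(-345207 + 259) = -838323*(-344948) = 289177842204)
N/P(p(s, 4), 530) = 289177842204/((2*8)) = 289177842204/16 = 289177842204*(1/16) = 72294460551/4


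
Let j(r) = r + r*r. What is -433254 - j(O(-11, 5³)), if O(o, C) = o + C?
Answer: -446364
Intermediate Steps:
O(o, C) = C + o
j(r) = r + r²
-433254 - j(O(-11, 5³)) = -433254 - (5³ - 11)*(1 + (5³ - 11)) = -433254 - (125 - 11)*(1 + (125 - 11)) = -433254 - 114*(1 + 114) = -433254 - 114*115 = -433254 - 1*13110 = -433254 - 13110 = -446364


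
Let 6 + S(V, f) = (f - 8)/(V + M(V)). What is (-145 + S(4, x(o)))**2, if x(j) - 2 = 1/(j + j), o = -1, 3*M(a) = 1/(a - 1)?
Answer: 127486681/5476 ≈ 23281.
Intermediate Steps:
M(a) = 1/(3*(-1 + a)) (M(a) = 1/(3*(a - 1)) = 1/(3*(-1 + a)))
x(j) = 2 + 1/(2*j) (x(j) = 2 + 1/(j + j) = 2 + 1/(2*j))
S(V, f) = -6 + (-8 + f)/(V + 1/(3*(-1 + V))) (S(V, f) = -6 + (f - 8)/(V + 1/(3*(-1 + V))) = -6 + (-8 + f)/(V + 1/(3*(-1 + V))))
(-145 + S(4, x(o)))**2 = (-145 - (6 + 3*(-1 + 4)*(8 - (2 + (1/2)/(-1)) + 6*4))/(1 + 3*4*(-1 + 4)))**2 = (-145 - (6 + 3*3*(8 - (2 + (1/2)*(-1)) + 24))/(1 + 3*4*3))**2 = (-145 - (6 + 3*3*(8 - (2 - 1/2) + 24))/(1 + 36))**2 = (-145 - 1*(6 + 3*3*(8 - 1*3/2 + 24))/37)**2 = (-145 - 1*1/37*(6 + 3*3*(8 - 3/2 + 24)))**2 = (-145 - 1*1/37*(6 + 3*3*(61/2)))**2 = (-145 - 1*1/37*(6 + 549/2))**2 = (-145 - 1*1/37*561/2)**2 = (-145 - 561/74)**2 = (-11291/74)**2 = 127486681/5476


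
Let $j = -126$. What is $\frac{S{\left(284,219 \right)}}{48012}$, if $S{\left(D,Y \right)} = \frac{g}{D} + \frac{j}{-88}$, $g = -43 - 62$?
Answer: $\frac{553}{24998248} \approx 2.2122 \cdot 10^{-5}$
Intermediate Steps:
$g = -105$
$S{\left(D,Y \right)} = \frac{63}{44} - \frac{105}{D}$ ($S{\left(D,Y \right)} = - \frac{105}{D} - \frac{126}{-88} = - \frac{105}{D} - - \frac{63}{44} = - \frac{105}{D} + \frac{63}{44} = \frac{63}{44} - \frac{105}{D}$)
$\frac{S{\left(284,219 \right)}}{48012} = \frac{\frac{63}{44} - \frac{105}{284}}{48012} = \left(\frac{63}{44} - \frac{105}{284}\right) \frac{1}{48012} = \frac{1659}{1562} \cdot \frac{1}{48012} = \frac{553}{24998248}$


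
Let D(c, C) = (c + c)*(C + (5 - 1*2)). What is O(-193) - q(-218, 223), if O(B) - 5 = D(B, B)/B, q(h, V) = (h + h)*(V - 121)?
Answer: 44097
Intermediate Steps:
q(h, V) = 2*h*(-121 + V) (q(h, V) = (2*h)*(-121 + V) = 2*h*(-121 + V))
D(c, C) = 2*c*(3 + C) (D(c, C) = (2*c)*(C + (5 - 2)) = (2*c)*(C + 3) = (2*c)*(3 + C) = 2*c*(3 + C))
O(B) = 11 + 2*B (O(B) = 5 + (2*B*(3 + B))/B = 5 + (6 + 2*B) = 11 + 2*B)
O(-193) - q(-218, 223) = (11 + 2*(-193)) - 2*(-218)*(-121 + 223) = (11 - 386) - 2*(-218)*102 = -375 - 1*(-44472) = -375 + 44472 = 44097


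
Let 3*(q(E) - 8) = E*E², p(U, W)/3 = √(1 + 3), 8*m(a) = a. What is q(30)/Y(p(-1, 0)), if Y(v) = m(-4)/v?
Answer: -108096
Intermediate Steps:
m(a) = a/8
p(U, W) = 6 (p(U, W) = 3*√(1 + 3) = 3*√4 = 3*2 = 6)
q(E) = 8 + E³/3 (q(E) = 8 + (E*E²)/3 = 8 + E³/3)
Y(v) = -1/(2*v) (Y(v) = ((⅛)*(-4))/v = -1/(2*v))
q(30)/Y(p(-1, 0)) = (8 + (⅓)*30³)/((-½/6)) = (8 + (⅓)*27000)/((-½*⅙)) = (8 + 9000)/(-1/12) = 9008*(-12) = -108096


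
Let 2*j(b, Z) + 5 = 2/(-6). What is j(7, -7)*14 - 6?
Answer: -130/3 ≈ -43.333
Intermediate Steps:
j(b, Z) = -8/3 (j(b, Z) = -5/2 + (2/(-6))/2 = -5/2 + (2*(-⅙))/2 = -5/2 + (½)*(-⅓) = -5/2 - ⅙ = -8/3)
j(7, -7)*14 - 6 = -8/3*14 - 6 = -112/3 - 6 = -130/3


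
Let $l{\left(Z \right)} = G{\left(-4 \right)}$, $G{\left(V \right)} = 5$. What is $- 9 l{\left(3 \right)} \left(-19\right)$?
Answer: $855$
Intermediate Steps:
$l{\left(Z \right)} = 5$
$- 9 l{\left(3 \right)} \left(-19\right) = \left(-9\right) 5 \left(-19\right) = \left(-45\right) \left(-19\right) = 855$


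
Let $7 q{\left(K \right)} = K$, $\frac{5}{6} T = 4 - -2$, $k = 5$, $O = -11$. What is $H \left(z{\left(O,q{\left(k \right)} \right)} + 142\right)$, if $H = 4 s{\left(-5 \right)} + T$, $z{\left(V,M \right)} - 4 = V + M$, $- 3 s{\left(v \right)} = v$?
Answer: $\frac{39520}{21} \approx 1881.9$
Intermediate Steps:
$s{\left(v \right)} = - \frac{v}{3}$
$T = \frac{36}{5}$ ($T = \frac{6 \left(4 - -2\right)}{5} = \frac{6 \left(4 + 2\right)}{5} = \frac{6}{5} \cdot 6 = \frac{36}{5} \approx 7.2$)
$q{\left(K \right)} = \frac{K}{7}$
$z{\left(V,M \right)} = 4 + M + V$ ($z{\left(V,M \right)} = 4 + \left(V + M\right) = 4 + \left(M + V\right) = 4 + M + V$)
$H = \frac{208}{15}$ ($H = 4 \left(\left(- \frac{1}{3}\right) \left(-5\right)\right) + \frac{36}{5} = 4 \cdot \frac{5}{3} + \frac{36}{5} = \frac{20}{3} + \frac{36}{5} = \frac{208}{15} \approx 13.867$)
$H \left(z{\left(O,q{\left(k \right)} \right)} + 142\right) = \frac{208 \left(\left(4 + \frac{1}{7} \cdot 5 - 11\right) + 142\right)}{15} = \frac{208 \left(\left(4 + \frac{5}{7} - 11\right) + 142\right)}{15} = \frac{208 \left(- \frac{44}{7} + 142\right)}{15} = \frac{208}{15} \cdot \frac{950}{7} = \frac{39520}{21}$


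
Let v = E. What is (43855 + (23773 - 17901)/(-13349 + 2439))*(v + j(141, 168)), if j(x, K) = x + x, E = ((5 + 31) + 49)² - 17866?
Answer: -2478143055951/5455 ≈ -4.5429e+8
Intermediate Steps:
E = -10641 (E = (36 + 49)² - 17866 = 85² - 17866 = 7225 - 17866 = -10641)
v = -10641
j(x, K) = 2*x
(43855 + (23773 - 17901)/(-13349 + 2439))*(v + j(141, 168)) = (43855 + (23773 - 17901)/(-13349 + 2439))*(-10641 + 2*141) = (43855 + 5872/(-10910))*(-10641 + 282) = (43855 + 5872*(-1/10910))*(-10359) = (43855 - 2936/5455)*(-10359) = (239226089/5455)*(-10359) = -2478143055951/5455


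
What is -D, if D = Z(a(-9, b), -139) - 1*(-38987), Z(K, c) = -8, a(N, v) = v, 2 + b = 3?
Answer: -38979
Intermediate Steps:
b = 1 (b = -2 + 3 = 1)
D = 38979 (D = -8 - 1*(-38987) = -8 + 38987 = 38979)
-D = -1*38979 = -38979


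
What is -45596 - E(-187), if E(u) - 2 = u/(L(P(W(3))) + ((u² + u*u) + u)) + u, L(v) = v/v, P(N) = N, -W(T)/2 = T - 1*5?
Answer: -3167507885/69752 ≈ -45411.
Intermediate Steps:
W(T) = 10 - 2*T (W(T) = -2*(T - 1*5) = -2*(T - 5) = -2*(-5 + T) = 10 - 2*T)
L(v) = 1
E(u) = 2 + u + u/(1 + u + 2*u²) (E(u) = 2 + (u/(1 + ((u² + u*u) + u)) + u) = 2 + (u/(1 + ((u² + u²) + u)) + u) = 2 + (u/(1 + (2*u² + u)) + u) = 2 + (u/(1 + (u + 2*u²)) + u) = 2 + (u/(1 + u + 2*u²) + u) = 2 + (u + u/(1 + u + 2*u²)) = 2 + u + u/(1 + u + 2*u²))
-45596 - E(-187) = -45596 - (2 + 2*(-187)³ + 4*(-187) + 5*(-187)²)/(1 - 187 + 2*(-187)²) = -45596 - (2 + 2*(-6539203) - 748 + 5*34969)/(1 - 187 + 2*34969) = -45596 - (2 - 13078406 - 748 + 174845)/(1 - 187 + 69938) = -45596 - (-12904307)/69752 = -45596 - 1*(-12904307/69752) = -45596 + 12904307/69752 = -3167507885/69752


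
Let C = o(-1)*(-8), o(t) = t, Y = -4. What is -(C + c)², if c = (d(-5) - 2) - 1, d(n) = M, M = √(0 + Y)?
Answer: -21 - 20*I ≈ -21.0 - 20.0*I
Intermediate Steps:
M = 2*I (M = √(0 - 4) = √(-4) = 2*I ≈ 2.0*I)
d(n) = 2*I
C = 8 (C = -1*(-8) = 8)
c = -3 + 2*I (c = (2*I - 2) - 1 = (-2 + 2*I) - 1 = -3 + 2*I ≈ -3.0 + 2.0*I)
-(C + c)² = -(8 + (-3 + 2*I))² = -(5 + 2*I)²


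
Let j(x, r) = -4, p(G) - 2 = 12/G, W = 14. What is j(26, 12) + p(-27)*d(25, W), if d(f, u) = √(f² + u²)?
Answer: -4 + 14*√821/9 ≈ 40.571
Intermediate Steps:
p(G) = 2 + 12/G
j(26, 12) + p(-27)*d(25, W) = -4 + (2 + 12/(-27))*√(25² + 14²) = -4 + (2 + 12*(-1/27))*√(625 + 196) = -4 + (2 - 4/9)*√821 = -4 + 14*√821/9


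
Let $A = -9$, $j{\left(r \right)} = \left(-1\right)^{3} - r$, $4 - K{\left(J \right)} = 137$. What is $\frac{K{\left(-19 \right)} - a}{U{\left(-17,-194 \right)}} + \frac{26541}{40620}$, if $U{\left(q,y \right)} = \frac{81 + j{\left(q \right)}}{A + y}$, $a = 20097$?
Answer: $\frac{55605440759}{1313380} \approx 42338.0$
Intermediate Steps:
$K{\left(J \right)} = -133$ ($K{\left(J \right)} = 4 - 137 = -133$)
$j{\left(r \right)} = -1 - r$
$U{\left(q,y \right)} = \frac{80 - q}{-9 + y}$ ($U{\left(q,y \right)} = \frac{81 - \left(1 + q\right)}{-9 + y} = \frac{80 - q}{-9 + y}$)
$\frac{K{\left(-19 \right)} - a}{U{\left(-17,-194 \right)}} + \frac{26541}{40620} = \frac{-133 - 20097}{\frac{1}{-9 - 194} \left(80 - -17\right)} + \frac{26541}{40620} = \frac{-133 - 20097}{\frac{1}{-203} \left(80 + 17\right)} + 26541 \cdot \frac{1}{40620} = - \frac{20230}{\left(- \frac{1}{203}\right) 97} + \frac{8847}{13540} = - \frac{20230}{- \frac{97}{203}} + \frac{8847}{13540} = \left(-20230\right) \left(- \frac{203}{97}\right) + \frac{8847}{13540} = \frac{4106690}{97} + \frac{8847}{13540} = \frac{55605440759}{1313380}$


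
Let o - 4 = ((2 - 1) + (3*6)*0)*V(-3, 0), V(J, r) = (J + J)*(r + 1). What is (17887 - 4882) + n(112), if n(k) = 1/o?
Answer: 26009/2 ≈ 13005.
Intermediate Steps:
V(J, r) = 2*J*(1 + r) (V(J, r) = (2*J)*(1 + r) = 2*J*(1 + r))
o = -2 (o = 4 + ((2 - 1) + (3*6)*0)*(2*(-3)*(1 + 0)) = 4 + (1 + 18*0)*(2*(-3)*1) = 4 + (1 + 0)*(-6) = 4 + 1*(-6) = 4 - 6 = -2)
n(k) = -½ (n(k) = 1/(-2) = -½)
(17887 - 4882) + n(112) = (17887 - 4882) - ½ = 13005 - ½ = 26009/2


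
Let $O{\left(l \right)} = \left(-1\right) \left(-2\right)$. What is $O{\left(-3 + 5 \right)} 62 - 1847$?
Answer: $-1723$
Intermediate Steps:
$O{\left(l \right)} = 2$
$O{\left(-3 + 5 \right)} 62 - 1847 = 2 \cdot 62 - 1847 = 124 - 1847 = -1723$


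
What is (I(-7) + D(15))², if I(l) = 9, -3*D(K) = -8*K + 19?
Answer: 16384/9 ≈ 1820.4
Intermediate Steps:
D(K) = -19/3 + 8*K/3 (D(K) = -(-8*K + 19)/3 = -(19 - 8*K)/3 = -19/3 + 8*K/3)
(I(-7) + D(15))² = (9 + (-19/3 + (8/3)*15))² = (9 + (-19/3 + 40))² = (9 + 101/3)² = (128/3)² = 16384/9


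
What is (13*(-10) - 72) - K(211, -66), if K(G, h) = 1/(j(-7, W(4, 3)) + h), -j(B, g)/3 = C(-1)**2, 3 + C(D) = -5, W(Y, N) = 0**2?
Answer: -52115/258 ≈ -202.00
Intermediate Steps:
W(Y, N) = 0
C(D) = -8 (C(D) = -3 - 5 = -8)
j(B, g) = -192 (j(B, g) = -3*(-8)**2 = -3*64 = -192)
K(G, h) = 1/(-192 + h)
(13*(-10) - 72) - K(211, -66) = (13*(-10) - 72) - 1/(-192 - 66) = (-130 - 72) - 1/(-258) = -202 - 1*(-1/258) = -202 + 1/258 = -52115/258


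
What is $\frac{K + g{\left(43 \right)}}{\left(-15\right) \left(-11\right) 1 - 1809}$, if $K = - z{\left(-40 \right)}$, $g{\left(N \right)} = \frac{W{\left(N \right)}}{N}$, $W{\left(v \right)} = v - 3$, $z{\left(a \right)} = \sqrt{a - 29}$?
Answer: $- \frac{10}{17673} + \frac{i \sqrt{69}}{1644} \approx -0.00056584 + 0.0050527 i$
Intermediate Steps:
$z{\left(a \right)} = \sqrt{-29 + a}$
$W{\left(v \right)} = -3 + v$
$g{\left(N \right)} = \frac{-3 + N}{N}$
$K = - i \sqrt{69}$ ($K = - \sqrt{-29 - 40} = - \sqrt{-69} = - i \sqrt{69} \approx - 8.3066 i$)
$\frac{K + g{\left(43 \right)}}{\left(-15\right) \left(-11\right) 1 - 1809} = \frac{- i \sqrt{69} + \frac{-3 + 43}{43}}{\left(-15\right) \left(-11\right) 1 - 1809} = \frac{- i \sqrt{69} + \frac{1}{43} \cdot 40}{165 \cdot 1 - 1809} = \frac{- i \sqrt{69} + \frac{40}{43}}{165 - 1809} = \frac{\frac{40}{43} - i \sqrt{69}}{-1644} = \left(\frac{40}{43} - i \sqrt{69}\right) \left(- \frac{1}{1644}\right) = - \frac{10}{17673} + \frac{i \sqrt{69}}{1644}$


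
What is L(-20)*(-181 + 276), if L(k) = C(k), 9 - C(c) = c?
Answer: 2755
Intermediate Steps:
C(c) = 9 - c
L(k) = 9 - k
L(-20)*(-181 + 276) = (9 - 1*(-20))*(-181 + 276) = (9 + 20)*95 = 29*95 = 2755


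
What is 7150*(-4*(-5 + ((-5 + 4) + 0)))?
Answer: 171600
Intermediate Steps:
7150*(-4*(-5 + ((-5 + 4) + 0))) = 7150*(-4*(-5 + (-1 + 0))) = 7150*(-4*(-5 - 1)) = 7150*(-4*(-6)) = 7150*24 = 171600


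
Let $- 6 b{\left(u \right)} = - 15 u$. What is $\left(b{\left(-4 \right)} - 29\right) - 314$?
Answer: $-353$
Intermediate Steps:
$b{\left(u \right)} = \frac{5 u}{2}$ ($b{\left(u \right)} = - \frac{\left(-15\right) u}{6} = \frac{5 u}{2}$)
$\left(b{\left(-4 \right)} - 29\right) - 314 = \left(\frac{5}{2} \left(-4\right) - 29\right) - 314 = \left(-10 - 29\right) - 314 = -39 - 314 = -353$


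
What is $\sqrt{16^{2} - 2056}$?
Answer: $30 i \sqrt{2} \approx 42.426 i$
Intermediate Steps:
$\sqrt{16^{2} - 2056} = \sqrt{256 - 2056} = \sqrt{-1800} = 30 i \sqrt{2}$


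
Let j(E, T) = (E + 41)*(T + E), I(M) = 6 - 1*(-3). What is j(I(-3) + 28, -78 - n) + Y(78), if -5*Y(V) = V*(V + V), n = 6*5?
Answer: -39858/5 ≈ -7971.6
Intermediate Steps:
I(M) = 9 (I(M) = 6 + 3 = 9)
n = 30
j(E, T) = (41 + E)*(E + T)
Y(V) = -2*V**2/5 (Y(V) = -V*(V + V)/5 = -V*2*V/5 = -2*V**2/5)
j(I(-3) + 28, -78 - n) + Y(78) = ((9 + 28)**2 + 41*(9 + 28) + 41*(-78 - 1*30) + (9 + 28)*(-78 - 1*30)) - 2/5*78**2 = (37**2 + 41*37 + 41*(-78 - 30) + 37*(-78 - 30)) - 2/5*6084 = (1369 + 1517 + 41*(-108) + 37*(-108)) - 12168/5 = (1369 + 1517 - 4428 - 3996) - 12168/5 = -5538 - 12168/5 = -39858/5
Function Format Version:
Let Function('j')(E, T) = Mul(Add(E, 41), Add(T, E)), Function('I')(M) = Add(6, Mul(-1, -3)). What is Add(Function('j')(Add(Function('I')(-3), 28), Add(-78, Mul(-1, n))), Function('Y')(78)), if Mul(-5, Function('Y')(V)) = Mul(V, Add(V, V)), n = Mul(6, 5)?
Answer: Rational(-39858, 5) ≈ -7971.6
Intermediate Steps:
Function('I')(M) = 9 (Function('I')(M) = Add(6, 3) = 9)
n = 30
Function('j')(E, T) = Mul(Add(41, E), Add(E, T))
Function('Y')(V) = Mul(Rational(-2, 5), Pow(V, 2)) (Function('Y')(V) = Mul(Rational(-1, 5), Mul(V, Add(V, V))) = Mul(Rational(-1, 5), Mul(V, Mul(2, V))) = Mul(Rational(-1, 5), Mul(2, Pow(V, 2))) = Mul(Rational(-2, 5), Pow(V, 2)))
Add(Function('j')(Add(Function('I')(-3), 28), Add(-78, Mul(-1, n))), Function('Y')(78)) = Add(Add(Pow(Add(9, 28), 2), Mul(41, Add(9, 28)), Mul(41, Add(-78, Mul(-1, 30))), Mul(Add(9, 28), Add(-78, Mul(-1, 30)))), Mul(Rational(-2, 5), Pow(78, 2))) = Add(Add(Pow(37, 2), Mul(41, 37), Mul(41, Add(-78, -30)), Mul(37, Add(-78, -30))), Mul(Rational(-2, 5), 6084)) = Add(Add(1369, 1517, Mul(41, -108), Mul(37, -108)), Rational(-12168, 5)) = Add(Add(1369, 1517, -4428, -3996), Rational(-12168, 5)) = Add(-5538, Rational(-12168, 5)) = Rational(-39858, 5)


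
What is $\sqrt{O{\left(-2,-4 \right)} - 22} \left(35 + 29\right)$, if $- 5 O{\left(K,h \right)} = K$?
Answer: $\frac{384 i \sqrt{15}}{5} \approx 297.45 i$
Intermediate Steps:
$O{\left(K,h \right)} = - \frac{K}{5}$
$\sqrt{O{\left(-2,-4 \right)} - 22} \left(35 + 29\right) = \sqrt{\left(- \frac{1}{5}\right) \left(-2\right) - 22} \left(35 + 29\right) = \sqrt{\frac{2}{5} - 22} \cdot 64 = \sqrt{- \frac{108}{5}} \cdot 64 = \frac{6 i \sqrt{15}}{5} \cdot 64 = \frac{384 i \sqrt{15}}{5}$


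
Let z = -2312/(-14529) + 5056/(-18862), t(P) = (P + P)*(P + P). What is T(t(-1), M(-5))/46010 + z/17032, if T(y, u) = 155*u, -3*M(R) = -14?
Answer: 21092638477064/1342212760371471 ≈ 0.015715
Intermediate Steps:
M(R) = 14/3 (M(R) = -⅓*(-14) = 14/3)
t(P) = 4*P² (t(P) = (2*P)*(2*P) = 4*P²)
z = -14924840/137022999 (z = -2312*(-1/14529) + 5056*(-1/18862) = 2312/14529 - 2528/9431 = -14924840/137022999 ≈ -0.10892)
T(t(-1), M(-5))/46010 + z/17032 = (155*(14/3))/46010 - 14924840/137022999/17032 = (2170/3)*(1/46010) - 14924840/137022999*1/17032 = 217/13803 - 1865605/291721964871 = 21092638477064/1342212760371471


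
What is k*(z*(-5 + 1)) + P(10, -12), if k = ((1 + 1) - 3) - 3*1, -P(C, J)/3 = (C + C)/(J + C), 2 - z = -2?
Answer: 94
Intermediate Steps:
z = 4 (z = 2 - 1*(-2) = 2 + 2 = 4)
P(C, J) = -6*C/(C + J) (P(C, J) = -3*(C + C)/(J + C) = -3*2*C/(C + J) = -6*C/(C + J))
k = -4 (k = (2 - 3) - 3 = -1 - 3 = -4)
k*(z*(-5 + 1)) + P(10, -12) = -16*(-5 + 1) - 6*10/(10 - 12) = -16*(-4) - 6*10/(-2) = -4*(-16) - 6*10*(-1/2) = 64 + 30 = 94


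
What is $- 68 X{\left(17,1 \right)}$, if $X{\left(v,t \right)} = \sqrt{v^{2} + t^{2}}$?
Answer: $- 68 \sqrt{290} \approx -1158.0$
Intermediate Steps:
$X{\left(v,t \right)} = \sqrt{t^{2} + v^{2}}$
$- 68 X{\left(17,1 \right)} = - 68 \sqrt{1^{2} + 17^{2}} = - 68 \sqrt{1 + 289} = - 68 \sqrt{290}$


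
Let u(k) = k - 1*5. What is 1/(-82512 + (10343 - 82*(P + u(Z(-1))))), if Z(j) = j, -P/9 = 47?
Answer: -1/36991 ≈ -2.7034e-5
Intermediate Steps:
P = -423 (P = -9*47 = -423)
u(k) = -5 + k (u(k) = k - 5 = -5 + k)
1/(-82512 + (10343 - 82*(P + u(Z(-1))))) = 1/(-82512 + (10343 - 82*(-423 + (-5 - 1)))) = 1/(-82512 + (10343 - 82*(-423 - 6))) = 1/(-82512 + (10343 - 82*(-429))) = 1/(-82512 + (10343 - 1*(-35178))) = 1/(-82512 + (10343 + 35178)) = 1/(-82512 + 45521) = 1/(-36991) = -1/36991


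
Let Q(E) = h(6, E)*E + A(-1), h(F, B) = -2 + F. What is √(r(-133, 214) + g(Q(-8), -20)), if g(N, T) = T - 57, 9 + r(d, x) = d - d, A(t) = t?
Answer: I*√86 ≈ 9.2736*I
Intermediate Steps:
r(d, x) = -9 (r(d, x) = -9 + (d - d) = -9 + 0 = -9)
Q(E) = -1 + 4*E (Q(E) = (-2 + 6)*E - 1 = 4*E - 1 = -1 + 4*E)
g(N, T) = -57 + T
√(r(-133, 214) + g(Q(-8), -20)) = √(-9 + (-57 - 20)) = √(-9 - 77) = √(-86) = I*√86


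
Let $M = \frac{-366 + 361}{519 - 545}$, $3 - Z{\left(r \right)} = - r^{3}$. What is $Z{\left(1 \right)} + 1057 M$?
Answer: $\frac{5389}{26} \approx 207.27$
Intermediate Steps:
$Z{\left(r \right)} = 3 + r^{3}$ ($Z{\left(r \right)} = 3 - - r^{3} = 3 + r^{3}$)
$M = \frac{5}{26}$ ($M = - \frac{5}{-26} = \left(-5\right) \left(- \frac{1}{26}\right) = \frac{5}{26} \approx 0.19231$)
$Z{\left(1 \right)} + 1057 M = \left(3 + 1^{3}\right) + 1057 \cdot \frac{5}{26} = \left(3 + 1\right) + \frac{5285}{26} = 4 + \frac{5285}{26} = \frac{5389}{26}$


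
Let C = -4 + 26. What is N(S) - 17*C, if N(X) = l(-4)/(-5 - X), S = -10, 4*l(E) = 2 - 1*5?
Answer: -7483/20 ≈ -374.15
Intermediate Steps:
C = 22
l(E) = -¾ (l(E) = (2 - 1*5)/4 = (2 - 5)/4 = (¼)*(-3) = -¾)
N(X) = -3/(4*(-5 - X))
N(S) - 17*C = 3/(4*(5 - 10)) - 17*22 = (¾)/(-5) - 374 = (¾)*(-⅕) - 374 = -3/20 - 374 = -7483/20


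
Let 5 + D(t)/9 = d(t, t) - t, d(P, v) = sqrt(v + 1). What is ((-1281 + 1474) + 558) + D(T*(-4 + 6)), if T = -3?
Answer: 760 + 9*I*sqrt(5) ≈ 760.0 + 20.125*I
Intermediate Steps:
d(P, v) = sqrt(1 + v)
D(t) = -45 - 9*t + 9*sqrt(1 + t) (D(t) = -45 + 9*(sqrt(1 + t) - t) = -45 + (-9*t + 9*sqrt(1 + t)) = -45 - 9*t + 9*sqrt(1 + t))
((-1281 + 1474) + 558) + D(T*(-4 + 6)) = ((-1281 + 1474) + 558) + (-45 - (-27)*(-4 + 6) + 9*sqrt(1 - 3*(-4 + 6))) = (193 + 558) + (-45 - (-27)*2 + 9*sqrt(1 - 3*2)) = 751 + (-45 - 9*(-6) + 9*sqrt(1 - 6)) = 751 + (-45 + 54 + 9*sqrt(-5)) = 751 + (-45 + 54 + 9*(I*sqrt(5))) = 751 + (-45 + 54 + 9*I*sqrt(5)) = 751 + (9 + 9*I*sqrt(5)) = 760 + 9*I*sqrt(5)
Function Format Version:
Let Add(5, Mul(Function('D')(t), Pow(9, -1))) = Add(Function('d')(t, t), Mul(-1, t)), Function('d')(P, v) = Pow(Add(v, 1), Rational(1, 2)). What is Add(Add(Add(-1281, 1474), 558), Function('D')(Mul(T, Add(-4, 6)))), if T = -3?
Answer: Add(760, Mul(9, I, Pow(5, Rational(1, 2)))) ≈ Add(760.00, Mul(20.125, I))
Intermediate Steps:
Function('d')(P, v) = Pow(Add(1, v), Rational(1, 2))
Function('D')(t) = Add(-45, Mul(-9, t), Mul(9, Pow(Add(1, t), Rational(1, 2)))) (Function('D')(t) = Add(-45, Mul(9, Add(Pow(Add(1, t), Rational(1, 2)), Mul(-1, t)))) = Add(-45, Add(Mul(-9, t), Mul(9, Pow(Add(1, t), Rational(1, 2))))) = Add(-45, Mul(-9, t), Mul(9, Pow(Add(1, t), Rational(1, 2)))))
Add(Add(Add(-1281, 1474), 558), Function('D')(Mul(T, Add(-4, 6)))) = Add(Add(Add(-1281, 1474), 558), Add(-45, Mul(-9, Mul(-3, Add(-4, 6))), Mul(9, Pow(Add(1, Mul(-3, Add(-4, 6))), Rational(1, 2))))) = Add(Add(193, 558), Add(-45, Mul(-9, Mul(-3, 2)), Mul(9, Pow(Add(1, Mul(-3, 2)), Rational(1, 2))))) = Add(751, Add(-45, Mul(-9, -6), Mul(9, Pow(Add(1, -6), Rational(1, 2))))) = Add(751, Add(-45, 54, Mul(9, Pow(-5, Rational(1, 2))))) = Add(751, Add(-45, 54, Mul(9, Mul(I, Pow(5, Rational(1, 2)))))) = Add(751, Add(-45, 54, Mul(9, I, Pow(5, Rational(1, 2))))) = Add(751, Add(9, Mul(9, I, Pow(5, Rational(1, 2))))) = Add(760, Mul(9, I, Pow(5, Rational(1, 2))))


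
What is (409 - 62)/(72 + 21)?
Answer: 347/93 ≈ 3.7312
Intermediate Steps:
(409 - 62)/(72 + 21) = 347/93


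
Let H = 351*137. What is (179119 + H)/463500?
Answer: 113603/231750 ≈ 0.49020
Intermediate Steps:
H = 48087
(179119 + H)/463500 = (179119 + 48087)/463500 = 227206*(1/463500) = 113603/231750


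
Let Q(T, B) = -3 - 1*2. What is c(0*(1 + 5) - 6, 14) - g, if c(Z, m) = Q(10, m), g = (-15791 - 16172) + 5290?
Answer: 26668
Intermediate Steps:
Q(T, B) = -5 (Q(T, B) = -3 - 2 = -5)
g = -26673 (g = -31963 + 5290 = -26673)
c(Z, m) = -5
c(0*(1 + 5) - 6, 14) - g = -5 - 1*(-26673) = -5 + 26673 = 26668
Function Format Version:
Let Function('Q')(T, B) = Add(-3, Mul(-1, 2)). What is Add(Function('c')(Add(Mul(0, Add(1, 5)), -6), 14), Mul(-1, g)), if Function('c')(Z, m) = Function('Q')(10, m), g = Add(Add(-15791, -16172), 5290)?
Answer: 26668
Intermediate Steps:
Function('Q')(T, B) = -5 (Function('Q')(T, B) = Add(-3, -2) = -5)
g = -26673 (g = Add(-31963, 5290) = -26673)
Function('c')(Z, m) = -5
Add(Function('c')(Add(Mul(0, Add(1, 5)), -6), 14), Mul(-1, g)) = Add(-5, Mul(-1, -26673)) = Add(-5, 26673) = 26668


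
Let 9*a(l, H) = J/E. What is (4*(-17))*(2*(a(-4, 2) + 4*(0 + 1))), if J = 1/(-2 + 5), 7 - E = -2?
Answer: -132328/243 ≈ -544.56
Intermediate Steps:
E = 9 (E = 7 - 1*(-2) = 7 + 2 = 9)
J = ⅓ (J = 1/3 = ⅓ ≈ 0.33333)
a(l, H) = 1/243 (a(l, H) = ((⅓)/9)/9 = ((⅓)*(⅑))/9 = (⅑)*(1/27) = 1/243)
(4*(-17))*(2*(a(-4, 2) + 4*(0 + 1))) = (4*(-17))*(2*(1/243 + 4*(0 + 1))) = -136*(1/243 + 4*1) = -136*(1/243 + 4) = -136*973/243 = -68*1946/243 = -132328/243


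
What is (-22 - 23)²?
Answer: 2025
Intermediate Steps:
(-22 - 23)² = (-45)² = 2025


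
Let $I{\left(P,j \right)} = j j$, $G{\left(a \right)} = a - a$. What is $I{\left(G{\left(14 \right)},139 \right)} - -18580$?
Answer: $37901$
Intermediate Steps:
$G{\left(a \right)} = 0$
$I{\left(P,j \right)} = j^{2}$
$I{\left(G{\left(14 \right)},139 \right)} - -18580 = 139^{2} - -18580 = 19321 + 18580 = 37901$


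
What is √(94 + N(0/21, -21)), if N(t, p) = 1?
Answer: √95 ≈ 9.7468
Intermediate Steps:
√(94 + N(0/21, -21)) = √(94 + 1) = √95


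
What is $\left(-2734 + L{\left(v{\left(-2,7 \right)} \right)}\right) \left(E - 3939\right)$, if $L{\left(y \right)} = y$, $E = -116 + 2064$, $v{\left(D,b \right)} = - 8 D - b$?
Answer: $5425475$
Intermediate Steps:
$v{\left(D,b \right)} = - b - 8 D$
$E = 1948$
$\left(-2734 + L{\left(v{\left(-2,7 \right)} \right)}\right) \left(E - 3939\right) = \left(-2734 - -9\right) \left(1948 - 3939\right) = \left(-2734 + \left(-7 + 16\right)\right) \left(-1991\right) = \left(-2734 + 9\right) \left(-1991\right) = \left(-2725\right) \left(-1991\right) = 5425475$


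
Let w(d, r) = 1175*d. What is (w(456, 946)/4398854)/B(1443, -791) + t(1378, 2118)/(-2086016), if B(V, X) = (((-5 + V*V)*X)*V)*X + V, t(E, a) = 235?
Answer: -64779422611122591387425/575025157606983917959089536 ≈ -0.00011265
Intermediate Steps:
B(V, X) = V + V*X**2*(-5 + V**2) (B(V, X) = (((-5 + V**2)*X)*V)*X + V = ((X*(-5 + V**2))*V)*X + V = (V*X*(-5 + V**2))*X + V = V*X**2*(-5 + V**2) + V = V + V*X**2*(-5 + V**2))
(w(456, 946)/4398854)/B(1443, -791) + t(1378, 2118)/(-2086016) = ((1175*456)/4398854)/((1443*(1 - 5*(-791)**2 + 1443**2*(-791)**2))) + 235/(-2086016) = (535800*(1/4398854))/((1443*(1 - 5*625681 + 2082249*625681))) + 235*(-1/2086016) = 267900/(2199427*((1443*(1 - 3128405 + 1302823636569)))) - 235/2086016 = 267900/(2199427*((1443*1302820508165))) - 235/2086016 = (267900/2199427)/1879969993282095 - 235/2086016 = (267900/2199427)*(1/1879969993282095) - 235/2086016 = 17860/275657117494297223971 - 235/2086016 = -64779422611122591387425/575025157606983917959089536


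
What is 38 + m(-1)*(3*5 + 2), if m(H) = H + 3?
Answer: 72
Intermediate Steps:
m(H) = 3 + H
38 + m(-1)*(3*5 + 2) = 38 + (3 - 1)*(3*5 + 2) = 38 + 2*(15 + 2) = 38 + 2*17 = 38 + 34 = 72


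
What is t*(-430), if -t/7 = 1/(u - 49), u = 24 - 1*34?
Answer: -3010/59 ≈ -51.017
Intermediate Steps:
u = -10 (u = 24 - 34 = -10)
t = 7/59 (t = -7/(-10 - 49) = -7/(-59) = -7*(-1/59) = 7/59 ≈ 0.11864)
t*(-430) = (7/59)*(-430) = -3010/59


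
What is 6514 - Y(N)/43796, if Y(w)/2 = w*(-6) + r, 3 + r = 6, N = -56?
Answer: 142643233/21898 ≈ 6514.0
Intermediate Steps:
r = 3 (r = -3 + 6 = 3)
Y(w) = 6 - 12*w (Y(w) = 2*(w*(-6) + 3) = 2*(-6*w + 3) = 2*(3 - 6*w) = 6 - 12*w)
6514 - Y(N)/43796 = 6514 - (6 - 12*(-56))/43796 = 6514 - (6 + 672)/43796 = 6514 - 678/43796 = 6514 - 1*339/21898 = 6514 - 339/21898 = 142643233/21898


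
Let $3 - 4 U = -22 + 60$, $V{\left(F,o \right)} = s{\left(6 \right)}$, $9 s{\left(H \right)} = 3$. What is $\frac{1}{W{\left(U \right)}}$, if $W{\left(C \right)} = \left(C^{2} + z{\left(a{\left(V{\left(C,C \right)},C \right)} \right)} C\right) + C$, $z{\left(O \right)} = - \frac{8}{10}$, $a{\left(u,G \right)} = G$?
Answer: $\frac{16}{1197} \approx 0.013367$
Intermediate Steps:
$s{\left(H \right)} = \frac{1}{3}$ ($s{\left(H \right)} = \frac{1}{9} \cdot 3 = \frac{1}{3}$)
$V{\left(F,o \right)} = \frac{1}{3}$
$z{\left(O \right)} = - \frac{4}{5}$ ($z{\left(O \right)} = \left(-8\right) \frac{1}{10} = - \frac{4}{5}$)
$U = - \frac{35}{4}$ ($U = \frac{3}{4} - \frac{-22 + 60}{4} = \frac{3}{4} - \frac{19}{2} = - \frac{35}{4} \approx -8.75$)
$W{\left(C \right)} = C^{2} + \frac{C}{5}$ ($W{\left(C \right)} = \left(C^{2} - \frac{4 C}{5}\right) + C = C^{2} + \frac{C}{5}$)
$\frac{1}{W{\left(U \right)}} = \frac{1}{\left(- \frac{35}{4}\right) \left(\frac{1}{5} - \frac{35}{4}\right)} = \frac{1}{\left(- \frac{35}{4}\right) \left(- \frac{171}{20}\right)} = \frac{1}{\frac{1197}{16}} = \frac{16}{1197}$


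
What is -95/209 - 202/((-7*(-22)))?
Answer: -136/77 ≈ -1.7662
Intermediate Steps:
-95/209 - 202/((-7*(-22))) = -95*1/209 - 202/154 = -5/11 - 202*1/154 = -5/11 - 101/77 = -136/77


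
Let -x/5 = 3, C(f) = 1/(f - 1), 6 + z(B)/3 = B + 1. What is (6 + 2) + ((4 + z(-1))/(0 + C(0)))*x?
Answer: -202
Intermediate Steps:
z(B) = -15 + 3*B (z(B) = -18 + 3*(B + 1) = -18 + 3*(1 + B) = -18 + (3 + 3*B) = -15 + 3*B)
C(f) = 1/(-1 + f)
x = -15 (x = -5*3 = -15)
(6 + 2) + ((4 + z(-1))/(0 + C(0)))*x = (6 + 2) + ((4 + (-15 + 3*(-1)))/(0 + 1/(-1 + 0)))*(-15) = 8 + ((4 + (-15 - 3))/(0 + 1/(-1)))*(-15) = 8 + ((4 - 18)/(0 - 1))*(-15) = 8 - 14/(-1)*(-15) = 8 - 14*(-1)*(-15) = 8 + 14*(-15) = 8 - 210 = -202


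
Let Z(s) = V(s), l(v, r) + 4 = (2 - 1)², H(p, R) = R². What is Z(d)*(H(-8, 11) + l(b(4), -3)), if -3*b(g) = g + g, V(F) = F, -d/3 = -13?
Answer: 4602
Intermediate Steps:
d = 39 (d = -3*(-13) = 39)
b(g) = -2*g/3 (b(g) = -(g + g)/3 = -2*g/3)
l(v, r) = -3 (l(v, r) = -4 + (2 - 1)² = -4 + 1² = -4 + 1 = -3)
Z(s) = s
Z(d)*(H(-8, 11) + l(b(4), -3)) = 39*(11² - 3) = 39*(121 - 3) = 39*118 = 4602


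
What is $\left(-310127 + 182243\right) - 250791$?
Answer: $-378675$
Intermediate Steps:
$\left(-310127 + 182243\right) - 250791 = -127884 - 250791 = -378675$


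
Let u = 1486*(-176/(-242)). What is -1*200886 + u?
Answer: -2197858/11 ≈ -1.9981e+5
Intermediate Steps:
u = 11888/11 (u = 1486*(-176*(-1/242)) = 1486*(8/11) = 11888/11 ≈ 1080.7)
-1*200886 + u = -1*200886 + 11888/11 = -200886 + 11888/11 = -2197858/11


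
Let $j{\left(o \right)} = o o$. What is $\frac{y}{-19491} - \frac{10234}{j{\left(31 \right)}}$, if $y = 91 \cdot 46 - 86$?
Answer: $- \frac{203410994}{18730851} \approx -10.86$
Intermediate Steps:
$j{\left(o \right)} = o^{2}$
$y = 4100$ ($y = 4186 - 86 = 4100$)
$\frac{y}{-19491} - \frac{10234}{j{\left(31 \right)}} = \frac{4100}{-19491} - \frac{10234}{31^{2}} = 4100 \left(- \frac{1}{19491}\right) - \frac{10234}{961} = - \frac{4100}{19491} - \frac{10234}{961} = - \frac{203410994}{18730851}$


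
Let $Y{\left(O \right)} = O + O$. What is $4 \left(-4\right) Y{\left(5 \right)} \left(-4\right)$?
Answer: $640$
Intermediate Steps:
$Y{\left(O \right)} = 2 O$
$4 \left(-4\right) Y{\left(5 \right)} \left(-4\right) = 4 \left(-4\right) 2 \cdot 5 \left(-4\right) = \left(-16\right) 10 \left(-4\right) = \left(-160\right) \left(-4\right) = 640$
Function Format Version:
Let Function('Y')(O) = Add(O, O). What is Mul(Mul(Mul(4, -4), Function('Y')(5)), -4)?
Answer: 640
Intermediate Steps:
Function('Y')(O) = Mul(2, O)
Mul(Mul(Mul(4, -4), Function('Y')(5)), -4) = Mul(Mul(Mul(4, -4), Mul(2, 5)), -4) = Mul(Mul(-16, 10), -4) = Mul(-160, -4) = 640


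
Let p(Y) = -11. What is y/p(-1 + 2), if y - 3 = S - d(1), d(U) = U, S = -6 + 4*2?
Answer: -4/11 ≈ -0.36364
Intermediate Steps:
S = 2 (S = -6 + 8 = 2)
y = 4 (y = 3 + (2 - 1*1) = 3 + (2 - 1) = 3 + 1 = 4)
y/p(-1 + 2) = 4/(-11) = 4*(-1/11) = -4/11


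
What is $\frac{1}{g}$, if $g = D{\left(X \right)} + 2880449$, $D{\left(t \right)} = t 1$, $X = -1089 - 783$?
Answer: $\frac{1}{2878577} \approx 3.4739 \cdot 10^{-7}$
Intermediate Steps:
$X = -1872$
$D{\left(t \right)} = t$
$g = 2878577$ ($g = -1872 + 2880449 = 2878577$)
$\frac{1}{g} = \frac{1}{2878577}$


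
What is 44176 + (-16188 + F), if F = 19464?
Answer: 47452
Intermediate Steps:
44176 + (-16188 + F) = 44176 + (-16188 + 19464) = 44176 + 3276 = 47452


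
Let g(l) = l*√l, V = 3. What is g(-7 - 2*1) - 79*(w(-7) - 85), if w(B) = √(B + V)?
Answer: 6715 - 185*I ≈ 6715.0 - 185.0*I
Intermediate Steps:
w(B) = √(3 + B) (w(B) = √(B + 3) = √(3 + B))
g(l) = l^(3/2)
g(-7 - 2*1) - 79*(w(-7) - 85) = (-7 - 2*1)^(3/2) - 79*(√(3 - 7) - 85) = (-7 - 2)^(3/2) - 79*(√(-4) - 85) = (-9)^(3/2) - 79*(2*I - 85) = -27*I - 79*(-85 + 2*I) = -27*I + (6715 - 158*I) = 6715 - 185*I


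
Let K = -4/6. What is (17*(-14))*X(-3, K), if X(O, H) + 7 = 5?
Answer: 476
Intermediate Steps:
K = -2/3 (K = -4*1/6 = -2/3 ≈ -0.66667)
X(O, H) = -2 (X(O, H) = -7 + 5 = -2)
(17*(-14))*X(-3, K) = (17*(-14))*(-2) = -238*(-2) = 476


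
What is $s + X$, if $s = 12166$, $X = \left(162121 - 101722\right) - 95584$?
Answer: $-23019$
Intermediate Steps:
$X = -35185$ ($X = 60399 - 95584 = -35185$)
$s + X = 12166 - 35185 = -23019$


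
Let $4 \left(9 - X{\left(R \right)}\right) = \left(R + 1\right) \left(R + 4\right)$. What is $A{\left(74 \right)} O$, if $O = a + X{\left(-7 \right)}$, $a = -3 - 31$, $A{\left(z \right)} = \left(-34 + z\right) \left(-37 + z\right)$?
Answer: $-43660$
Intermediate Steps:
$A{\left(z \right)} = \left(-37 + z\right) \left(-34 + z\right)$
$X{\left(R \right)} = 9 - \frac{\left(1 + R\right) \left(4 + R\right)}{4}$ ($X{\left(R \right)} = 9 - \frac{\left(R + 1\right) \left(R + 4\right)}{4} = 9 - \frac{\left(1 + R\right) \left(4 + R\right)}{4}$)
$a = -34$ ($a = -3 - 31 = -34$)
$O = - \frac{59}{2}$ ($O = -34 - \left(- \frac{67}{4} + \frac{49}{4}\right) = -34 + \left(8 + \frac{35}{4} - \frac{49}{4}\right) = -34 + \frac{9}{2} = - \frac{59}{2} \approx -29.5$)
$A{\left(74 \right)} O = \left(1258 + 74^{2} - 5254\right) \left(- \frac{59}{2}\right) = \left(1258 + 5476 - 5254\right) \left(- \frac{59}{2}\right) = 1480 \left(- \frac{59}{2}\right) = -43660$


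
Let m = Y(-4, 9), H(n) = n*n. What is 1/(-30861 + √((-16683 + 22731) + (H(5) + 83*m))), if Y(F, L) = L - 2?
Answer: -10287/317464889 - √6654/952394667 ≈ -3.2489e-5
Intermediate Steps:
Y(F, L) = -2 + L
H(n) = n²
m = 7 (m = -2 + 9 = 7)
1/(-30861 + √((-16683 + 22731) + (H(5) + 83*m))) = 1/(-30861 + √((-16683 + 22731) + (5² + 83*7))) = 1/(-30861 + √(6048 + (25 + 581))) = 1/(-30861 + √(6048 + 606)) = 1/(-30861 + √6654)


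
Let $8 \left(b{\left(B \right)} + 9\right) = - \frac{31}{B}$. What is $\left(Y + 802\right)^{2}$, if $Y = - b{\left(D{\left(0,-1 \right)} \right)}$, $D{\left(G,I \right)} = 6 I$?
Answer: $\frac{1512976609}{2304} \approx 6.5667 \cdot 10^{5}$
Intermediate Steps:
$b{\left(B \right)} = -9 - \frac{31}{8 B}$ ($b{\left(B \right)} = -9 + \frac{\left(-31\right) \frac{1}{B}}{8} = -9 - \frac{31}{8 B}$)
$Y = \frac{401}{48}$ ($Y = - (-9 - \frac{31}{8 \cdot 6 \left(-1\right)}) = - (-9 - \frac{31}{8 \left(-6\right)}) = - (-9 - - \frac{31}{48}) = - (-9 + \frac{31}{48}) = \left(-1\right) \left(- \frac{401}{48}\right) = \frac{401}{48} \approx 8.3542$)
$\left(Y + 802\right)^{2} = \left(\frac{401}{48} + 802\right)^{2} = \left(\frac{38897}{48}\right)^{2} = \frac{1512976609}{2304}$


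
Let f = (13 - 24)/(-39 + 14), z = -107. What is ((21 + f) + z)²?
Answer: 4575321/625 ≈ 7320.5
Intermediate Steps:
f = 11/25 (f = -11/(-25) = -11*(-1/25) = 11/25 ≈ 0.44000)
((21 + f) + z)² = ((21 + 11/25) - 107)² = (536/25 - 107)² = (-2139/25)² = 4575321/625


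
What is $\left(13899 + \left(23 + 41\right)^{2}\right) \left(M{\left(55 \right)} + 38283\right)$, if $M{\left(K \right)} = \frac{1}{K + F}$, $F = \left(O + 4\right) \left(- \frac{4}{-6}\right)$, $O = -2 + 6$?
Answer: $\frac{124691421870}{181} \approx 6.889 \cdot 10^{8}$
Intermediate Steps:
$O = 4$
$F = \frac{16}{3}$ ($F = \left(4 + 4\right) \left(- \frac{4}{-6}\right) = 8 \left(\left(-4\right) \left(- \frac{1}{6}\right)\right) = 8 \cdot \frac{2}{3} = \frac{16}{3} \approx 5.3333$)
$M{\left(K \right)} = \frac{1}{\frac{16}{3} + K}$ ($M{\left(K \right)} = \frac{1}{K + \frac{16}{3}} = \frac{1}{\frac{16}{3} + K}$)
$\left(13899 + \left(23 + 41\right)^{2}\right) \left(M{\left(55 \right)} + 38283\right) = \left(13899 + \left(23 + 41\right)^{2}\right) \left(\frac{3}{16 + 3 \cdot 55} + 38283\right) = \left(13899 + 64^{2}\right) \left(\frac{3}{16 + 165} + 38283\right) = \left(13899 + 4096\right) \left(\frac{3}{181} + 38283\right) = 17995 \left(3 \cdot \frac{1}{181} + 38283\right) = 17995 \left(\frac{3}{181} + 38283\right) = 17995 \cdot \frac{6929226}{181} = \frac{124691421870}{181}$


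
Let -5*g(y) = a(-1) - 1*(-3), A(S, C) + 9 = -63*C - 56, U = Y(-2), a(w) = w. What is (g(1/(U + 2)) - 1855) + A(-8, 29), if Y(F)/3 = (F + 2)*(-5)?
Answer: -18737/5 ≈ -3747.4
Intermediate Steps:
Y(F) = -30 - 15*F (Y(F) = 3*((F + 2)*(-5)) = 3*((2 + F)*(-5)) = 3*(-10 - 5*F) = -30 - 15*F)
U = 0 (U = -30 - 15*(-2) = -30 + 30 = 0)
A(S, C) = -65 - 63*C (A(S, C) = -9 + (-63*C - 56) = -9 + (-56 - 63*C) = -65 - 63*C)
g(y) = -⅖ (g(y) = -(-1 - 1*(-3))/5 = -(-1 + 3)/5 = -⅕*2 = -⅖)
(g(1/(U + 2)) - 1855) + A(-8, 29) = (-⅖ - 1855) + (-65 - 63*29) = -9277/5 + (-65 - 1827) = -9277/5 - 1892 = -18737/5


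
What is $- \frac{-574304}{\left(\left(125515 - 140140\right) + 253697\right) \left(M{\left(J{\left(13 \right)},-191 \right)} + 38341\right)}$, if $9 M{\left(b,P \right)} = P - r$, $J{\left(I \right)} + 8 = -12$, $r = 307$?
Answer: $\frac{53841}{858096647} \approx 6.2745 \cdot 10^{-5}$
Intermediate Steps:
$J{\left(I \right)} = -20$ ($J{\left(I \right)} = -8 - 12 = -20$)
$M{\left(b,P \right)} = - \frac{307}{9} + \frac{P}{9}$ ($M{\left(b,P \right)} = \frac{P - 307}{9} = \frac{-307 + P}{9} = - \frac{307}{9} + \frac{P}{9}$)
$- \frac{-574304}{\left(\left(125515 - 140140\right) + 253697\right) \left(M{\left(J{\left(13 \right)},-191 \right)} + 38341\right)} = - \frac{-574304}{\left(\left(125515 - 140140\right) + 253697\right) \left(\left(- \frac{307}{9} + \frac{1}{9} \left(-191\right)\right) + 38341\right)} = - \frac{-574304}{\left(\left(125515 - 140140\right) + 253697\right) \left(\left(- \frac{307}{9} - \frac{191}{9}\right) + 38341\right)} = - \frac{-574304}{\left(-14625 + 253697\right) \left(- \frac{166}{3} + 38341\right)} = - \frac{-574304}{239072 \cdot \frac{114857}{3}} = - \frac{-574304}{\frac{27459092704}{3}} = - \frac{\left(-574304\right) 3}{27459092704} = \left(-1\right) \left(- \frac{53841}{858096647}\right) = \frac{53841}{858096647}$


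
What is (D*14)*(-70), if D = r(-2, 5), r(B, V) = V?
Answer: -4900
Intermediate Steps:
D = 5
(D*14)*(-70) = (5*14)*(-70) = 70*(-70) = -4900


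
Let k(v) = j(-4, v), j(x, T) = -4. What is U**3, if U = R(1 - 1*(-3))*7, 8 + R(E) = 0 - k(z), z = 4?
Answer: -21952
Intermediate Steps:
k(v) = -4
R(E) = -4 (R(E) = -8 + (0 - 1*(-4)) = -8 + (0 + 4) = -8 + 4 = -4)
U = -28 (U = -4*7 = -28)
U**3 = (-28)**3 = -21952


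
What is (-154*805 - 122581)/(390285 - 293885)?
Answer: -246551/96400 ≈ -2.5576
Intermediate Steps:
(-154*805 - 122581)/(390285 - 293885) = (-123970 - 122581)/96400 = -246551*1/96400 = -246551/96400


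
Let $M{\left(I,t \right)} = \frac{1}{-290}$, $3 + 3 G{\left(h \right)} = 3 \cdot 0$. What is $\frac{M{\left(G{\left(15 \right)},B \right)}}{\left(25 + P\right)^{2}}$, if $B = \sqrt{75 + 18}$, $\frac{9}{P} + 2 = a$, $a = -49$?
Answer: $- \frac{289}{51644360} \approx -5.596 \cdot 10^{-6}$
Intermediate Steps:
$G{\left(h \right)} = -1$ ($G{\left(h \right)} = -1 + \frac{3 \cdot 0}{3} = -1 + \frac{1}{3} \cdot 0 = -1 + 0 = -1$)
$P = - \frac{3}{17}$ ($P = \frac{9}{-2 - 49} = \frac{9}{-51} = 9 \left(- \frac{1}{51}\right) = - \frac{3}{17} \approx -0.17647$)
$B = \sqrt{93} \approx 9.6436$
$M{\left(I,t \right)} = - \frac{1}{290}$
$\frac{M{\left(G{\left(15 \right)},B \right)}}{\left(25 + P\right)^{2}} = - \frac{1}{290 \left(25 - \frac{3}{17}\right)^{2}} = - \frac{1}{290 \left(\frac{422}{17}\right)^{2}} = - \frac{1}{290 \cdot \frac{178084}{289}} = \left(- \frac{1}{290}\right) \frac{289}{178084} = - \frac{289}{51644360}$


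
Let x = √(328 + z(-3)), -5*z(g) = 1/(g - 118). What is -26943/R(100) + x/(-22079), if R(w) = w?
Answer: -26943/100 - 3*√110245/1214345 ≈ -269.43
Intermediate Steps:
z(g) = -1/(5*(-118 + g)) (z(g) = -1/(5*(g - 118)) = -1/(5*(-118 + g)))
x = 3*√110245/55 (x = √(328 - 1/(-590 + 5*(-3))) = √(328 - 1/(-590 - 15)) = √(328 - 1/(-605)) = √(328 - 1*(-1/605)) = √(328 + 1/605) = √(198441/605) = 3*√110245/55 ≈ 18.111)
-26943/R(100) + x/(-22079) = -26943/100 + (3*√110245/55)/(-22079) = -26943*1/100 + (3*√110245/55)*(-1/22079) = -26943/100 - 3*√110245/1214345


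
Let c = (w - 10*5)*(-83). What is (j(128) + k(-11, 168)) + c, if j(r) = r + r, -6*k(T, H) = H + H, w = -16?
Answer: 5678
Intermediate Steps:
k(T, H) = -H/3 (k(T, H) = -(H + H)/6 = -H/3)
j(r) = 2*r
c = 5478 (c = (-16 - 10*5)*(-83) = (-16 - 50)*(-83) = -66*(-83) = 5478)
(j(128) + k(-11, 168)) + c = (2*128 - 1/3*168) + 5478 = (256 - 56) + 5478 = 200 + 5478 = 5678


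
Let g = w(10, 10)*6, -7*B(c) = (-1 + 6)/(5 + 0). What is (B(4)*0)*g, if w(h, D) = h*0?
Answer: 0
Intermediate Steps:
B(c) = -1/7 (B(c) = -(-1 + 6)/(7*(5 + 0)) = -5/(7*5) = -1/7*1 = -1/7)
w(h, D) = 0
g = 0 (g = 0*6 = 0)
(B(4)*0)*g = -1/7*0*0 = 0*0 = 0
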